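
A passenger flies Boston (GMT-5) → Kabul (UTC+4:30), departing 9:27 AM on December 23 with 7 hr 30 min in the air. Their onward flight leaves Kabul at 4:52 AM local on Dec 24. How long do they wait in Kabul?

2 hours 25 minutes

Convert departure to UTC: 9:27 AM + 5:00 = 2:27 PM UTC on Dec 23.
Add 7 hours and 30 minutes flight time → 9:57 PM UTC.
Kabul is UTC+4:30, so local arrival = 9:57 PM + 4:30 = 2:27 AM on Dec 24.
Layover = 4:52 AM − 2:27 AM = 2 hours 25 minutes.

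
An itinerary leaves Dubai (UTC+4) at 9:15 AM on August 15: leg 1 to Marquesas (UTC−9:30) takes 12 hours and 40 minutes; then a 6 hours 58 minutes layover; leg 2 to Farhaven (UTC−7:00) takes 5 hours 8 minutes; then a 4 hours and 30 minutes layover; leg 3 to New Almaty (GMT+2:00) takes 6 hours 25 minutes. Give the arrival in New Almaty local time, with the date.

6:56 PM on August 16

Convert departure to UTC: 9:15 AM − 4:00 = 5:15 AM UTC on Aug 15.
Add 12 hours and 40 minutes leg 1 → 5:55 PM UTC.
Add 6 hours and 58 minutes layover in Marquesas → 12:53 AM UTC (Aug 16).
Add 5 hours and 8 minutes leg 2 → 6:01 AM UTC.
Add 4 hours and 30 minutes layover in Farhaven → 10:31 AM UTC.
Add 6 hours and 25 minutes leg 3 → 4:56 PM UTC.
New Almaty is UTC+2:00, so local arrival = 4:56 PM + 2:00 = 6:56 PM on Aug 16.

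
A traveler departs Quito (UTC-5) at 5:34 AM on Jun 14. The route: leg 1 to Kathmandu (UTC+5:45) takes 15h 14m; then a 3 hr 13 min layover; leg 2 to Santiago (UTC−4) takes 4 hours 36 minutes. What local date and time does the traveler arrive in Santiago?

5:37 AM on June 15

Convert departure to UTC: 5:34 AM + 5:00 = 10:34 AM UTC on Jun 14.
Add 15 hours and 14 minutes leg 1 → 1:48 AM UTC (Jun 15).
Add 3 hours 13 minutes layover in Kathmandu → 5:01 AM UTC.
Add 4 hours 36 minutes leg 2 → 9:37 AM UTC.
Santiago is UTC−4:00, so local arrival = 9:37 AM − 4:00 = 5:37 AM on Jun 15.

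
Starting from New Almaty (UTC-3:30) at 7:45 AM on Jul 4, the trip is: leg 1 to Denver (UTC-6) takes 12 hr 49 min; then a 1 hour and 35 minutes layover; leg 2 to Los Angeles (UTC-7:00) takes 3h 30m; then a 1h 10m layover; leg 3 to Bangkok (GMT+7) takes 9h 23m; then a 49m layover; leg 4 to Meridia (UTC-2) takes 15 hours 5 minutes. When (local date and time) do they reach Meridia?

5:36 AM on Jul 6

Convert departure to UTC: 7:45 AM + 3:30 = 11:15 AM UTC on Jul 4.
Add 12 hours and 49 minutes leg 1 → 12:04 AM UTC (Jul 5).
Add 1 hour 35 minutes layover in Denver → 1:39 AM UTC.
Add 3 hours and 30 minutes leg 2 → 5:09 AM UTC.
Add 1 hour and 10 minutes layover in Los Angeles → 6:19 AM UTC.
Add 9 hours 23 minutes leg 3 → 3:42 PM UTC.
Add 49 minutes layover in Bangkok → 4:31 PM UTC.
Add 15 hours and 5 minutes leg 4 → 7:36 AM UTC (Jul 6).
Meridia is UTC−2:00, so local arrival = 7:36 AM − 2:00 = 5:36 AM on Jul 6.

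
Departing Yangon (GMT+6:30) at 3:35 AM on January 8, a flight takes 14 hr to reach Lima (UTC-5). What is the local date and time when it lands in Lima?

6:05 AM on Jan 8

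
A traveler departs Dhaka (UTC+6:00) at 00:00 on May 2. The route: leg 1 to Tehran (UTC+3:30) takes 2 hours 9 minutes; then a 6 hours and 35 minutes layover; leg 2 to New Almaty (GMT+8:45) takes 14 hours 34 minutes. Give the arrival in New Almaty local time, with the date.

Convert departure to UTC: 00:00 − 6:00 = 18:00 UTC on May 1.
Add 2 hours 9 minutes leg 1 → 20:09 UTC.
Add 6 hours and 35 minutes layover in Tehran → 02:44 UTC (May 2).
Add 14 hours 34 minutes leg 2 → 17:18 UTC.
New Almaty is UTC+8:45, so local arrival = 17:18 + 8:45 = 02:03 on May 3.

02:03 on May 3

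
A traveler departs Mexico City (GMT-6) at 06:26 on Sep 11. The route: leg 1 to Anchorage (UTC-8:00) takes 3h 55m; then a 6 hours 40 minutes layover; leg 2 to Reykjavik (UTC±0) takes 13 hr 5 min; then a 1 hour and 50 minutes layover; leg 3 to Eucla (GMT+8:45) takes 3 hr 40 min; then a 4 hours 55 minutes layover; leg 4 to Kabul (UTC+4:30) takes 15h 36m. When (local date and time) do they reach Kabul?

18:37 on September 13

Convert departure to UTC: 06:26 + 6:00 = 12:26 UTC on Sep 11.
Add 3 hours 55 minutes leg 1 → 16:21 UTC.
Add 6 hours 40 minutes layover in Anchorage → 23:01 UTC.
Add 13 hours and 5 minutes leg 2 → 12:06 UTC (Sep 12).
Add 1 hour 50 minutes layover in Reykjavik → 13:56 UTC.
Add 3 hours 40 minutes leg 3 → 17:36 UTC.
Add 4 hours 55 minutes layover in Eucla → 22:31 UTC.
Add 15 hours and 36 minutes leg 4 → 14:07 UTC (Sep 13).
Kabul is UTC+4:30, so local arrival = 14:07 + 4:30 = 18:37 on Sep 13.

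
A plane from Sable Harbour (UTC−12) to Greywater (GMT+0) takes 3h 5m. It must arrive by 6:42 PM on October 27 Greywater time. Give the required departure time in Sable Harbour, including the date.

3:37 AM on Oct 27

Target arrival is already UTC: 6:42 PM on Oct 27.
Subtract 3 hours 5 minutes → departure 3:37 PM UTC on Oct 27.
Sable Harbour is UTC−12:00: 3:37 PM − 12:00 = 3:37 AM on Oct 27.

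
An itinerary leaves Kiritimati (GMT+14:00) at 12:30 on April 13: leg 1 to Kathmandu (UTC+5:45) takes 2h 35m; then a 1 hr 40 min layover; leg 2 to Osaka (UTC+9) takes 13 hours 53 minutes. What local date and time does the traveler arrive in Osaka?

Convert departure to UTC: 12:30 − 14:00 = 22:30 UTC on Apr 12.
Add 2 hours and 35 minutes leg 1 → 01:05 UTC (Apr 13).
Add 1 hour 40 minutes layover in Kathmandu → 02:45 UTC.
Add 13 hours and 53 minutes leg 2 → 16:38 UTC.
Osaka is UTC+9:00, so local arrival = 16:38 + 9:00 = 01:38 on Apr 14.

01:38 on April 14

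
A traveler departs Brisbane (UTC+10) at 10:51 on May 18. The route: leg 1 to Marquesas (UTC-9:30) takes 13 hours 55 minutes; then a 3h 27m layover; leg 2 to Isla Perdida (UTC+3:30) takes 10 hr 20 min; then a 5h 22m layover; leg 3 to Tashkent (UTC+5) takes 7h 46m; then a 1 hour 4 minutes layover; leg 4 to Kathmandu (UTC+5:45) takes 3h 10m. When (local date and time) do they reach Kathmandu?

03:40 on May 20

Convert departure to UTC: 10:51 − 10:00 = 00:51 UTC on May 18.
Add 13 hours 55 minutes leg 1 → 14:46 UTC.
Add 3 hours 27 minutes layover in Marquesas → 18:13 UTC.
Add 10 hours 20 minutes leg 2 → 04:33 UTC (May 19).
Add 5 hours 22 minutes layover in Isla Perdida → 09:55 UTC.
Add 7 hours and 46 minutes leg 3 → 17:41 UTC.
Add 1 hour 4 minutes layover in Tashkent → 18:45 UTC.
Add 3 hours 10 minutes leg 4 → 21:55 UTC.
Kathmandu is UTC+5:45, so local arrival = 21:55 + 5:45 = 03:40 on May 20.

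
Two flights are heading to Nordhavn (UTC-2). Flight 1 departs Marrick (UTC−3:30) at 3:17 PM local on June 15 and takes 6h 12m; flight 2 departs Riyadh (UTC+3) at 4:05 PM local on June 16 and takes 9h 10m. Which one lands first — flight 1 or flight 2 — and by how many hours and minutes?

Flight 1 in UTC: 3:17 PM + 3:30 = 6:47 PM on Jun 15.
+6 hours and 12 minutes → arrive 12:59 AM UTC on Jun 16.
Flight 2 in UTC: 4:05 PM − 3:00 = 1:05 PM on Jun 16.
+9 hours and 10 minutes → arrive 10:15 PM UTC on Jun 16.
Flight 1 lands earlier by 21 hours 16 minutes.

the first, by 21 hours 16 minutes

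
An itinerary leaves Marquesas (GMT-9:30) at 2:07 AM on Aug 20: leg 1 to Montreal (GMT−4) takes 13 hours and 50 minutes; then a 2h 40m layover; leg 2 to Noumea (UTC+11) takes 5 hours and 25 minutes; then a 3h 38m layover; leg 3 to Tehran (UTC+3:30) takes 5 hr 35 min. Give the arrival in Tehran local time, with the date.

Convert departure to UTC: 2:07 AM + 9:30 = 11:37 AM UTC on Aug 20.
Add 13 hours 50 minutes leg 1 → 1:27 AM UTC (Aug 21).
Add 2 hours and 40 minutes layover in Montreal → 4:07 AM UTC.
Add 5 hours 25 minutes leg 2 → 9:32 AM UTC.
Add 3 hours 38 minutes layover in Noumea → 1:10 PM UTC.
Add 5 hours and 35 minutes leg 3 → 6:45 PM UTC.
Tehran is UTC+3:30, so local arrival = 6:45 PM + 3:30 = 10:15 PM on Aug 21.

10:15 PM on August 21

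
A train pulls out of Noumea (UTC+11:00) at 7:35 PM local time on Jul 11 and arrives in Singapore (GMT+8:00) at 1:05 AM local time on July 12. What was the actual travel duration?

8 hours 30 minutes

Departure in UTC: 7:35 PM − 11:00 = 8:35 AM on Jul 11.
Arrival in UTC: 1:05 AM − 8:00 = 5:05 PM on Jul 11.
Elapsed = 5:05 PM − 8:35 AM = 8 hours 30 minutes.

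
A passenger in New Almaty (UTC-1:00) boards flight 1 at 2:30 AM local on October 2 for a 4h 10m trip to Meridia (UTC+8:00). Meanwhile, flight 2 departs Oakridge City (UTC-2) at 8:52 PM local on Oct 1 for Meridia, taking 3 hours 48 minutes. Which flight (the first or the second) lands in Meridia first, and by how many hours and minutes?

the second, by 5 hours

Flight 1 in UTC: 2:30 AM + 1:00 = 3:30 AM on Oct 2.
+4 hours and 10 minutes → arrive 7:40 AM UTC on Oct 2.
Flight 2 in UTC: 8:52 PM + 2:00 = 10:52 PM on Oct 1.
+3 hours and 48 minutes → arrive 2:40 AM UTC on Oct 2.
Flight 2 lands earlier by 5 hours.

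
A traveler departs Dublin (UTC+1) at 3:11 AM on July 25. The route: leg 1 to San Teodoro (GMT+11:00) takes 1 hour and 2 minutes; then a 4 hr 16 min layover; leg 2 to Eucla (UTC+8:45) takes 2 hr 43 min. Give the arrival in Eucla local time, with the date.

Convert departure to UTC: 3:11 AM − 1:00 = 2:11 AM UTC on Jul 25.
Add 1 hour 2 minutes leg 1 → 3:13 AM UTC.
Add 4 hours and 16 minutes layover in San Teodoro → 7:29 AM UTC.
Add 2 hours 43 minutes leg 2 → 10:12 AM UTC.
Eucla is UTC+8:45, so local arrival = 10:12 AM + 8:45 = 6:57 PM on Jul 25.

6:57 PM on July 25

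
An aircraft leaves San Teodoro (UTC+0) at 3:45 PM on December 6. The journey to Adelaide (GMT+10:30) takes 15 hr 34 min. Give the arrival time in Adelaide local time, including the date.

San Teodoro is at UTC+0, so departure is already 3:45 PM UTC on Dec 6.
Add 15 hours 34 minutes travel time → 7:19 AM UTC (Dec 7).
Adelaide is UTC+10:30, so local arrival = 7:19 AM + 10:30 = 5:49 PM on Dec 7.

5:49 PM on Dec 7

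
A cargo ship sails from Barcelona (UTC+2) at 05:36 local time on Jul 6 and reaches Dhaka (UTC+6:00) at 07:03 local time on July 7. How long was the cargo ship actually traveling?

Departure in UTC: 05:36 − 2:00 = 03:36 on Jul 6.
Arrival in UTC: 07:03 − 6:00 = 01:03 on Jul 7.
Elapsed = 01:03 − 03:36 (+1 day) = 21 hours 27 minutes.

21 hours 27 minutes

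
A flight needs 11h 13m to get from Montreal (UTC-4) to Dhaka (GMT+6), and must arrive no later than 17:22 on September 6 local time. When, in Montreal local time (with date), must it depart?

20:09 on September 5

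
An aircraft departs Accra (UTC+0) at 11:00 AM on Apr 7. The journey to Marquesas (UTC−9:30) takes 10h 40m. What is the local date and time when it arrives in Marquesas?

12:10 PM on Apr 7

Marquesas is 9:30 behind Accra.
After 10 hours 40 minutes it is 9:40 PM in Accra.
Shift by the zone difference: 9:40 PM − 9:30 = 12:10 PM on Apr 7 in Marquesas.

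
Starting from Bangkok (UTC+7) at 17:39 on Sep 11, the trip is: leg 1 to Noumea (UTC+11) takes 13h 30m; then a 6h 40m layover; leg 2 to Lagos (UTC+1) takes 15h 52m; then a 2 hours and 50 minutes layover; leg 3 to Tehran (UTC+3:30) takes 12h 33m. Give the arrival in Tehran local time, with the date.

Convert departure to UTC: 17:39 − 7:00 = 10:39 UTC on Sep 11.
Add 13 hours and 30 minutes leg 1 → 00:09 UTC (Sep 12).
Add 6 hours 40 minutes layover in Noumea → 06:49 UTC.
Add 15 hours 52 minutes leg 2 → 22:41 UTC.
Add 2 hours 50 minutes layover in Lagos → 01:31 UTC (Sep 13).
Add 12 hours and 33 minutes leg 3 → 14:04 UTC.
Tehran is UTC+3:30, so local arrival = 14:04 + 3:30 = 17:34 on Sep 13.

17:34 on Sep 13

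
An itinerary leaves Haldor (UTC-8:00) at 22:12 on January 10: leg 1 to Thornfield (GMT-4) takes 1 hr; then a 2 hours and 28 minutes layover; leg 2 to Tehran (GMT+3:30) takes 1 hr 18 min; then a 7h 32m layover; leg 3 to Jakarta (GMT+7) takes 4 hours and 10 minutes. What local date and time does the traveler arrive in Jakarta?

Convert departure to UTC: 22:12 + 8:00 = 06:12 UTC on Jan 11.
Add 1 hour leg 1 → 07:12 UTC.
Add 2 hours 28 minutes layover in Thornfield → 09:40 UTC.
Add 1 hour and 18 minutes leg 2 → 10:58 UTC.
Add 7 hours and 32 minutes layover in Tehran → 18:30 UTC.
Add 4 hours 10 minutes leg 3 → 22:40 UTC.
Jakarta is UTC+7:00, so local arrival = 22:40 + 7:00 = 05:40 on Jan 12.

05:40 on January 12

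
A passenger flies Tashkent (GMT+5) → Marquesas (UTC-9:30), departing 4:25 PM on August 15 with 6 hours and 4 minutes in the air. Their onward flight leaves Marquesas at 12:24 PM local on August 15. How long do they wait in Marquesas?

Convert departure to UTC: 4:25 PM − 5:00 = 11:25 AM UTC on Aug 15.
Add 6 hours 4 minutes flight time → 5:29 PM UTC.
Marquesas is UTC−9:30, so local arrival = 5:29 PM − 9:30 = 7:59 AM on Aug 15.
Layover = 12:24 PM − 7:59 AM = 4 hours 25 minutes.

4 hours 25 minutes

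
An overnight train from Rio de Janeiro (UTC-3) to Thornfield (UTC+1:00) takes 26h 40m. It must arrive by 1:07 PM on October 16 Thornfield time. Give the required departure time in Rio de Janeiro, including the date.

Target arrival in UTC: 1:07 PM − 1:00 = 12:07 PM on Oct 16.
Subtract 26 hours 40 minutes → departure 9:27 AM UTC on Oct 15.
Rio de Janeiro is UTC−3:00: 9:27 AM − 3:00 = 6:27 AM on Oct 15.

6:27 AM on October 15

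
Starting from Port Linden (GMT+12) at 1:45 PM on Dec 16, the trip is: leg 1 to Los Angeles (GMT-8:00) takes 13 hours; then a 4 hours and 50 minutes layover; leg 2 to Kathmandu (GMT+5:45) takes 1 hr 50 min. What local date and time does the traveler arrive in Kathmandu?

Convert departure to UTC: 1:45 PM − 12:00 = 1:45 AM UTC on Dec 16.
Add 13 hours leg 1 → 2:45 PM UTC.
Add 4 hours and 50 minutes layover in Los Angeles → 7:35 PM UTC.
Add 1 hour 50 minutes leg 2 → 9:25 PM UTC.
Kathmandu is UTC+5:45, so local arrival = 9:25 PM + 5:45 = 3:10 AM on Dec 17.

3:10 AM on December 17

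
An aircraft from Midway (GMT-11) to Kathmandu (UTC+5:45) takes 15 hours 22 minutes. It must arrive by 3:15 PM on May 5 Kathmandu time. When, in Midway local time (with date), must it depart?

7:08 AM on May 4

Target arrival in UTC: 3:15 PM − 5:45 = 9:30 AM on May 5.
Subtract 15 hours and 22 minutes → departure 6:08 PM UTC on May 4.
Midway is UTC−11:00: 6:08 PM − 11:00 = 7:08 AM on May 4.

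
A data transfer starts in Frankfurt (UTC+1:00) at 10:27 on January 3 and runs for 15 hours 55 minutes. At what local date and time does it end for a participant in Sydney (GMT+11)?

Convert start to UTC: 10:27 − 1:00 = 09:27 UTC on Jan 3.
Add 15 hours 55 minutes duration → 01:22 UTC (Jan 4).
Sydney is UTC+11:00, so local end time = 01:22 + 11:00 = 12:22 on Jan 4.

12:22 on Jan 4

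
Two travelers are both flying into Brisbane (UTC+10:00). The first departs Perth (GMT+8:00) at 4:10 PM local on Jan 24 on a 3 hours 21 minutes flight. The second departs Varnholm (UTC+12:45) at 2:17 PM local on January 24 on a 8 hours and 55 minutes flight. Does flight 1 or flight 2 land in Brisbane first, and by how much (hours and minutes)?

the second, by 1 hour 4 minutes

Flight 1 in UTC: 4:10 PM − 8:00 = 8:10 AM on Jan 24.
+3 hours and 21 minutes → arrive 11:31 AM UTC on Jan 24.
Flight 2 in UTC: 2:17 PM − 12:45 = 1:32 AM on Jan 24.
+8 hours and 55 minutes → arrive 10:27 AM UTC on Jan 24.
Flight 2 lands earlier by 1 hour 4 minutes.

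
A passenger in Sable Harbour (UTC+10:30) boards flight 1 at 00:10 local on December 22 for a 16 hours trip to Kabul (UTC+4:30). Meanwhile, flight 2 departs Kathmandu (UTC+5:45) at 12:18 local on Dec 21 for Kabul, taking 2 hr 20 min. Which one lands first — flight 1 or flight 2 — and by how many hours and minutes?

the second, by 20 hours 47 minutes

Flight 1 in UTC: 00:10 − 10:30 = 13:40 on Dec 21.
+16 hours → arrive 05:40 UTC on Dec 22.
Flight 2 in UTC: 12:18 − 5:45 = 06:33 on Dec 21.
+2 hours 20 minutes → arrive 08:53 UTC on Dec 21.
Flight 2 lands earlier by 20 hours 47 minutes.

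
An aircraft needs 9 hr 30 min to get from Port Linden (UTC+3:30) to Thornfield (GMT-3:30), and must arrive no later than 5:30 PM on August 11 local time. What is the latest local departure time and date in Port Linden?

3:00 PM on Aug 11

Target arrival in UTC: 5:30 PM + 3:30 = 9:00 PM on Aug 11.
Subtract 9 hours 30 minutes → departure 11:30 AM UTC on Aug 11.
Port Linden is UTC+3:30: 11:30 AM + 3:30 = 3:00 PM on Aug 11.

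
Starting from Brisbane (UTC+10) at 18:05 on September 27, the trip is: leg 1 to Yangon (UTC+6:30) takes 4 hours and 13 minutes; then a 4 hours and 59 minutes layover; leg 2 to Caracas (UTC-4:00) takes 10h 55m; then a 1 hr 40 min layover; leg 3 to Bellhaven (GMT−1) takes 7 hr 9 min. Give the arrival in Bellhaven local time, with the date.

Convert departure to UTC: 18:05 − 10:00 = 08:05 UTC on Sep 27.
Add 4 hours 13 minutes leg 1 → 12:18 UTC.
Add 4 hours and 59 minutes layover in Yangon → 17:17 UTC.
Add 10 hours 55 minutes leg 2 → 04:12 UTC (Sep 28).
Add 1 hour 40 minutes layover in Caracas → 05:52 UTC.
Add 7 hours and 9 minutes leg 3 → 13:01 UTC.
Bellhaven is UTC−1:00, so local arrival = 13:01 − 1:00 = 12:01 on Sep 28.

12:01 on September 28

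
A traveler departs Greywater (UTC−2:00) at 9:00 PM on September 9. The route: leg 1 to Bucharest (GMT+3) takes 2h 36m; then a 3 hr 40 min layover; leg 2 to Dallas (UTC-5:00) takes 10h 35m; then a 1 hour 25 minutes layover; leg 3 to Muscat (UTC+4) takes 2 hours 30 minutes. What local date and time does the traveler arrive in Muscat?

Convert departure to UTC: 9:00 PM + 2:00 = 11:00 PM UTC on Sep 9.
Add 2 hours 36 minutes leg 1 → 1:36 AM UTC (Sep 10).
Add 3 hours and 40 minutes layover in Bucharest → 5:16 AM UTC.
Add 10 hours and 35 minutes leg 2 → 3:51 PM UTC.
Add 1 hour and 25 minutes layover in Dallas → 5:16 PM UTC.
Add 2 hours 30 minutes leg 3 → 7:46 PM UTC.
Muscat is UTC+4:00, so local arrival = 7:46 PM + 4:00 = 11:46 PM on Sep 10.

11:46 PM on September 10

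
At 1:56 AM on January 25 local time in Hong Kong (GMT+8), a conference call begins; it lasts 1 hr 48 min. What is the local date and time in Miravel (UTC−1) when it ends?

6:44 PM on January 24

Miravel is 9:00 behind Hong Kong.
After 1 hour and 48 minutes it is 3:44 AM in Hong Kong.
Shift by the zone difference: 3:44 AM − 9:00 = 6:44 PM on Jan 24 in Miravel.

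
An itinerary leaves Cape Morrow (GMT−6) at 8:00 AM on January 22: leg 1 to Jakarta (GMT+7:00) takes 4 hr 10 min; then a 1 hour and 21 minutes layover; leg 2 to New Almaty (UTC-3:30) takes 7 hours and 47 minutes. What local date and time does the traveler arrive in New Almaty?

11:48 PM on Jan 22

Convert departure to UTC: 8:00 AM + 6:00 = 2:00 PM UTC on Jan 22.
Add 4 hours 10 minutes leg 1 → 6:10 PM UTC.
Add 1 hour and 21 minutes layover in Jakarta → 7:31 PM UTC.
Add 7 hours 47 minutes leg 2 → 3:18 AM UTC (Jan 23).
New Almaty is UTC−3:30, so local arrival = 3:18 AM − 3:30 = 11:48 PM on Jan 22.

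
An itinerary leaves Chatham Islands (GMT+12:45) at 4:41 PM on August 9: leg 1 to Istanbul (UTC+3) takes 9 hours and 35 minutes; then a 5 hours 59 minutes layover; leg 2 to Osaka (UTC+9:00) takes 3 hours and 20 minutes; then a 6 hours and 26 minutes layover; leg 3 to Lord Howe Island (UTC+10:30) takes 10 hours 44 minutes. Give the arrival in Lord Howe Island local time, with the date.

2:30 AM on August 11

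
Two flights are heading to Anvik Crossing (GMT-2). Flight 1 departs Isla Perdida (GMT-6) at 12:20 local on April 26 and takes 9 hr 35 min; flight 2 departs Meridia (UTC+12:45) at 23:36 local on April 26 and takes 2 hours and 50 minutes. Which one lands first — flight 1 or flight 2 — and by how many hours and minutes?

Flight 1 in UTC: 12:20 + 6:00 = 18:20 on Apr 26.
+9 hours and 35 minutes → arrive 03:55 UTC on Apr 27.
Flight 2 in UTC: 23:36 − 12:45 = 10:51 on Apr 26.
+2 hours and 50 minutes → arrive 13:41 UTC on Apr 26.
Flight 2 lands earlier by 14 hours 14 minutes.

the second, by 14 hours 14 minutes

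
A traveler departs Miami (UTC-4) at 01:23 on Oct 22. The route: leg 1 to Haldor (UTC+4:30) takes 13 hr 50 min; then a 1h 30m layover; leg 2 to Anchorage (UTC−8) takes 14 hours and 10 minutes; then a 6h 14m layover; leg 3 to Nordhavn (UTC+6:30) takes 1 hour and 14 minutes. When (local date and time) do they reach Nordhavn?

00:51 on October 24

Convert departure to UTC: 01:23 + 4:00 = 05:23 UTC on Oct 22.
Add 13 hours and 50 minutes leg 1 → 19:13 UTC.
Add 1 hour 30 minutes layover in Haldor → 20:43 UTC.
Add 14 hours and 10 minutes leg 2 → 10:53 UTC (Oct 23).
Add 6 hours and 14 minutes layover in Anchorage → 17:07 UTC.
Add 1 hour and 14 minutes leg 3 → 18:21 UTC.
Nordhavn is UTC+6:30, so local arrival = 18:21 + 6:30 = 00:51 on Oct 24.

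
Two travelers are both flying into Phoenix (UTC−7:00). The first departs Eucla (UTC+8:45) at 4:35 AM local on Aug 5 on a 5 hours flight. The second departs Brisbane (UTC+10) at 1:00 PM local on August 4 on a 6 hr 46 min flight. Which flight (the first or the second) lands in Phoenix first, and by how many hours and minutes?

Flight 1 in UTC: 4:35 AM − 8:45 = 7:50 PM on Aug 4.
+5 hours → arrive 12:50 AM UTC on Aug 5.
Flight 2 in UTC: 1:00 PM − 10:00 = 3:00 AM on Aug 4.
+6 hours 46 minutes → arrive 9:46 AM UTC on Aug 4.
Flight 2 lands earlier by 15 hours 4 minutes.

the second, by 15 hours 4 minutes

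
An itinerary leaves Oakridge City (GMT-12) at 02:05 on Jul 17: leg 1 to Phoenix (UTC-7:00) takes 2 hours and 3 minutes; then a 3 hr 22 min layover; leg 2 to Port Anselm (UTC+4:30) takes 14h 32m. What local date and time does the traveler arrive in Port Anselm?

Convert departure to UTC: 02:05 + 12:00 = 14:05 UTC on Jul 17.
Add 2 hours and 3 minutes leg 1 → 16:08 UTC.
Add 3 hours and 22 minutes layover in Phoenix → 19:30 UTC.
Add 14 hours 32 minutes leg 2 → 10:02 UTC (Jul 18).
Port Anselm is UTC+4:30, so local arrival = 10:02 + 4:30 = 14:32 on Jul 18.

14:32 on July 18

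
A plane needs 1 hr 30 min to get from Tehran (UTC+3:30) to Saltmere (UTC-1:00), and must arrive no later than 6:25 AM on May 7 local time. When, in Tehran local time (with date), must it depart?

Target arrival in UTC: 6:25 AM + 1:00 = 7:25 AM on May 7.
Subtract 1 hour and 30 minutes → departure 5:55 AM UTC on May 7.
Tehran is UTC+3:30: 5:55 AM + 3:30 = 9:25 AM on May 7.

9:25 AM on May 7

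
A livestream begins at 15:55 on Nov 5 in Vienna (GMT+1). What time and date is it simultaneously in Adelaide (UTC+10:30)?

In UTC: 15:55 − 1:00 = 14:55 on Nov 5.
Adelaide is UTC+10:30: 14:55 + 10:30 = 01:25 on Nov 6.

01:25 on November 6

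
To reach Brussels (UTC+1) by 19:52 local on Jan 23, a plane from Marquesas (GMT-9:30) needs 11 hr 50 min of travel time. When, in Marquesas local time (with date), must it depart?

21:32 on Jan 22

Target arrival in UTC: 19:52 − 1:00 = 18:52 on Jan 23.
Subtract 11 hours and 50 minutes → departure 07:02 UTC on Jan 23.
Marquesas is UTC−9:30: 07:02 − 9:30 = 21:32 on Jan 22.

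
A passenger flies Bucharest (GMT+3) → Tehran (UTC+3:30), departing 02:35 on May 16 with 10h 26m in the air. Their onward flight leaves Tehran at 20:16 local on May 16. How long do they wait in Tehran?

6 hours 45 minutes

Convert departure to UTC: 02:35 − 3:00 = 23:35 UTC on May 15.
Add 10 hours 26 minutes flight time → 10:01 UTC (May 16).
Tehran is UTC+3:30, so local arrival = 10:01 + 3:30 = 13:31 on May 16.
Layover = 20:16 − 13:31 = 6 hours 45 minutes.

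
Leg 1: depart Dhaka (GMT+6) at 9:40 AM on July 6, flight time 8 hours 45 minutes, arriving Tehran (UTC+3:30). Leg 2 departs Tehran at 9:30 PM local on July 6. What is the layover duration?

5 hours 35 minutes

Convert departure to UTC: 9:40 AM − 6:00 = 3:40 AM UTC on Jul 6.
Add 8 hours 45 minutes flight time → 12:25 PM UTC.
Tehran is UTC+3:30, so local arrival = 12:25 PM + 3:30 = 3:55 PM on Jul 6.
Layover = 9:30 PM − 3:55 PM = 5 hours 35 minutes.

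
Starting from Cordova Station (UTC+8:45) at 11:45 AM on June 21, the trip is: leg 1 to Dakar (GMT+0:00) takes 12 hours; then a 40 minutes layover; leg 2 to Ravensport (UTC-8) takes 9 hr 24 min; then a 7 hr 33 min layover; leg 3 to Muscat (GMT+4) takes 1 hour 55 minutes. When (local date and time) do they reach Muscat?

2:32 PM on June 22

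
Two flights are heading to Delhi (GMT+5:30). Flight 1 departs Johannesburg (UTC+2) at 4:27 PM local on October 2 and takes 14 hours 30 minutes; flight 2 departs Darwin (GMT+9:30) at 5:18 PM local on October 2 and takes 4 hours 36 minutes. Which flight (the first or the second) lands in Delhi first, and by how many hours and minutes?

Flight 1 in UTC: 4:27 PM − 2:00 = 2:27 PM on Oct 2.
+14 hours and 30 minutes → arrive 4:57 AM UTC on Oct 3.
Flight 2 in UTC: 5:18 PM − 9:30 = 7:48 AM on Oct 2.
+4 hours 36 minutes → arrive 12:24 PM UTC on Oct 2.
Flight 2 lands earlier by 16 hours 33 minutes.

the second, by 16 hours 33 minutes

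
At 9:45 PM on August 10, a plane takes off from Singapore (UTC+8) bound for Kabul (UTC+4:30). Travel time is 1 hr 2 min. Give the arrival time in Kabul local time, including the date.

Convert departure to UTC: 9:45 PM − 8:00 = 1:45 PM UTC on Aug 10.
Add 1 hour and 2 minutes travel time → 2:47 PM UTC.
Kabul is UTC+4:30, so local arrival = 2:47 PM + 4:30 = 7:17 PM on Aug 10.

7:17 PM on August 10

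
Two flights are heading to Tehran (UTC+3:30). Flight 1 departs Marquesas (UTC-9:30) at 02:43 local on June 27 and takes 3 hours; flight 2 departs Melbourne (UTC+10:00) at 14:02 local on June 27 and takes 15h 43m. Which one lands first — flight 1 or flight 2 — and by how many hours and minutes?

Flight 1 in UTC: 02:43 + 9:30 = 12:13 on Jun 27.
+3 hours → arrive 15:13 UTC on Jun 27.
Flight 2 in UTC: 14:02 − 10:00 = 04:02 on Jun 27.
+15 hours and 43 minutes → arrive 19:45 UTC on Jun 27.
Flight 1 lands earlier by 4 hours 32 minutes.

the first, by 4 hours 32 minutes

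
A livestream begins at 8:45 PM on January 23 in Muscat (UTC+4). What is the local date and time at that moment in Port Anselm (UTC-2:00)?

In UTC: 8:45 PM − 4:00 = 4:45 PM on Jan 23.
Port Anselm is UTC−2:00: 4:45 PM − 2:00 = 2:45 PM on Jan 23.

2:45 PM on Jan 23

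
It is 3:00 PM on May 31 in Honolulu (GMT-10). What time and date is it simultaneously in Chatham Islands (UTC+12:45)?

In UTC: 3:00 PM + 10:00 = 1:00 AM on Jun 1.
Chatham Islands is UTC+12:45: 1:00 AM + 12:45 = 1:45 PM on Jun 1.

1:45 PM on June 1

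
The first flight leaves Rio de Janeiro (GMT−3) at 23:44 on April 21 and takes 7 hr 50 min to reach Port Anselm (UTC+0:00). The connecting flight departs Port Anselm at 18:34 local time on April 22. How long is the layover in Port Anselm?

8 hours

Convert departure to UTC: 23:44 + 3:00 = 02:44 UTC on Apr 22.
Add 7 hours and 50 minutes flight time → 10:34 UTC.
Port Anselm is UTC+0, so local arrival is the same: 10:34 on Apr 22.
Layover = 18:34 − 10:34 = 8 hours.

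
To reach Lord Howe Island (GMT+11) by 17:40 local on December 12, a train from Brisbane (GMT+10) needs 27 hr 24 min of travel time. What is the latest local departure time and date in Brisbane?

Target arrival in UTC: 17:40 − 11:00 = 06:40 on Dec 12.
Subtract 27 hours 24 minutes → departure 03:16 UTC on Dec 11.
Brisbane is UTC+10:00: 03:16 + 10:00 = 13:16 on Dec 11.

13:16 on Dec 11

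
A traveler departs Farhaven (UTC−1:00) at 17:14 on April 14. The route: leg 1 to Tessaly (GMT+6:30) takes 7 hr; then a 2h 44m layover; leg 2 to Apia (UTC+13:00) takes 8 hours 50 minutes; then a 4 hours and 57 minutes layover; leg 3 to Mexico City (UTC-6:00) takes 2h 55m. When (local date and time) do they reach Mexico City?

14:40 on April 15

Convert departure to UTC: 17:14 + 1:00 = 18:14 UTC on Apr 14.
Add 7 hours leg 1 → 01:14 UTC (Apr 15).
Add 2 hours 44 minutes layover in Tessaly → 03:58 UTC.
Add 8 hours and 50 minutes leg 2 → 12:48 UTC.
Add 4 hours 57 minutes layover in Apia → 17:45 UTC.
Add 2 hours and 55 minutes leg 3 → 20:40 UTC.
Mexico City is UTC−6:00, so local arrival = 20:40 − 6:00 = 14:40 on Apr 15.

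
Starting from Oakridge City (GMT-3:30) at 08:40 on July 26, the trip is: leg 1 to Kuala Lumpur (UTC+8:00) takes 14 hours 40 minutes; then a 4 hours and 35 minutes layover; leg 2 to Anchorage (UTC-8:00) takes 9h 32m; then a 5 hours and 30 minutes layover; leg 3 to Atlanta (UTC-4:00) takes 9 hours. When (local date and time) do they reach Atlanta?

03:27 on July 28

Convert departure to UTC: 08:40 + 3:30 = 12:10 UTC on Jul 26.
Add 14 hours 40 minutes leg 1 → 02:50 UTC (Jul 27).
Add 4 hours and 35 minutes layover in Kuala Lumpur → 07:25 UTC.
Add 9 hours and 32 minutes leg 2 → 16:57 UTC.
Add 5 hours 30 minutes layover in Anchorage → 22:27 UTC.
Add 9 hours leg 3 → 07:27 UTC (Jul 28).
Atlanta is UTC−4:00, so local arrival = 07:27 − 4:00 = 03:27 on Jul 28.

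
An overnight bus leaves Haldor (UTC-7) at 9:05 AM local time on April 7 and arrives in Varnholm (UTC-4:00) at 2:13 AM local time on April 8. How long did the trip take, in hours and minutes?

14 hours 8 minutes

Departure in UTC: 9:05 AM + 7:00 = 4:05 PM on Apr 7.
Arrival in UTC: 2:13 AM + 4:00 = 6:13 AM on Apr 8.
Elapsed = 6:13 AM − 4:05 PM (+1 day) = 14 hours 8 minutes.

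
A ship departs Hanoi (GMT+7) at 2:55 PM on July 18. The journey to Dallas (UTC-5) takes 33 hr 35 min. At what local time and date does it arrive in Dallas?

Convert departure to UTC: 2:55 PM − 7:00 = 7:55 AM UTC on Jul 18.
Add 33 hours 35 minutes travel time → 5:30 PM UTC (Jul 19).
Dallas is UTC−5:00, so local arrival = 5:30 PM − 5:00 = 12:30 PM on Jul 19.

12:30 PM on July 19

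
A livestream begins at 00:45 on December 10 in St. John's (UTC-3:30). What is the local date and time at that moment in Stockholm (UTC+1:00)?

05:15 on December 10

Stockholm is 4:30 ahead of St. John's.
Shift by the zone difference: 00:45 + 4:30 = 05:15 on Dec 10 in Stockholm.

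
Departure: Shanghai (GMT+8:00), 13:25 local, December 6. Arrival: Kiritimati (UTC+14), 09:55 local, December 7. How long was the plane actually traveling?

Kiritimati is 6:00 ahead of Shanghai.
Clock-face elapsed time (ignoring zones) is 20 hours 30 minutes.
Actual elapsed = 20 hours 30 minutes − 6:00 = 14 hours 30 minutes.

14 hours 30 minutes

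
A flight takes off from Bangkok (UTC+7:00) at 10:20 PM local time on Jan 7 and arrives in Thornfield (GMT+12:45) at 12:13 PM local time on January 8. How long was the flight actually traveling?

Thornfield is 5:45 ahead of Bangkok.
Clock-face elapsed time (ignoring zones) is 13 hours 53 minutes.
Actual elapsed = 13 hours 53 minutes − 5:45 = 8 hours 8 minutes.

8 hours 8 minutes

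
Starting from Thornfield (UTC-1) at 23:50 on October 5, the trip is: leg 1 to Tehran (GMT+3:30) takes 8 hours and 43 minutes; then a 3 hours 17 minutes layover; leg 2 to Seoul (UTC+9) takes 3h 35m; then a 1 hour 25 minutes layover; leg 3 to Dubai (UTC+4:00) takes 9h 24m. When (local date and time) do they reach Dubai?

07:14 on October 7

Convert departure to UTC: 23:50 + 1:00 = 00:50 UTC on Oct 6.
Add 8 hours 43 minutes leg 1 → 09:33 UTC.
Add 3 hours and 17 minutes layover in Tehran → 12:50 UTC.
Add 3 hours 35 minutes leg 2 → 16:25 UTC.
Add 1 hour and 25 minutes layover in Seoul → 17:50 UTC.
Add 9 hours 24 minutes leg 3 → 03:14 UTC (Oct 7).
Dubai is UTC+4:00, so local arrival = 03:14 + 4:00 = 07:14 on Oct 7.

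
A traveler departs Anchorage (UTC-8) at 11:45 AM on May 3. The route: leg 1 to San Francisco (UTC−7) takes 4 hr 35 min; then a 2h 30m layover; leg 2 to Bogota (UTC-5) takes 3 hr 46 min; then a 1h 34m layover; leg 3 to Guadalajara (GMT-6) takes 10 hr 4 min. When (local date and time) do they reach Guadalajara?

Convert departure to UTC: 11:45 AM + 8:00 = 7:45 PM UTC on May 3.
Add 4 hours and 35 minutes leg 1 → 12:20 AM UTC (May 4).
Add 2 hours 30 minutes layover in San Francisco → 2:50 AM UTC.
Add 3 hours 46 minutes leg 2 → 6:36 AM UTC.
Add 1 hour 34 minutes layover in Bogota → 8:10 AM UTC.
Add 10 hours and 4 minutes leg 3 → 6:14 PM UTC.
Guadalajara is UTC−6:00, so local arrival = 6:14 PM − 6:00 = 12:14 PM on May 4.

12:14 PM on May 4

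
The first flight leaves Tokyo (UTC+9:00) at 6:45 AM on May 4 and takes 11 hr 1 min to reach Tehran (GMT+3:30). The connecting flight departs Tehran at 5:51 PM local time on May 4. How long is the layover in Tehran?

Convert departure to UTC: 6:45 AM − 9:00 = 9:45 PM UTC on May 3.
Add 11 hours and 1 minute flight time → 8:46 AM UTC (May 4).
Tehran is UTC+3:30, so local arrival = 8:46 AM + 3:30 = 12:16 PM on May 4.
Layover = 5:51 PM − 12:16 PM = 5 hours 35 minutes.

5 hours 35 minutes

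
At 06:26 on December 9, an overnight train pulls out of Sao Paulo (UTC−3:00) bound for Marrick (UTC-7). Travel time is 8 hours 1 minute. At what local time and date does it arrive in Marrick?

Convert departure to UTC: 06:26 + 3:00 = 09:26 UTC on Dec 9.
Add 8 hours and 1 minute travel time → 17:27 UTC.
Marrick is UTC−7:00, so local arrival = 17:27 − 7:00 = 10:27 on Dec 9.

10:27 on December 9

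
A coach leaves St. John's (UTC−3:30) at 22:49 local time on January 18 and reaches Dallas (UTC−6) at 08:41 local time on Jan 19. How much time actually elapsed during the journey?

12 hours 22 minutes

Dallas is 2:30 behind St. John's.
Clock-face elapsed time (ignoring zones) is 9 hours 52 minutes.
Actual elapsed = 9 hours 52 minutes + 2:30 = 12 hours 22 minutes.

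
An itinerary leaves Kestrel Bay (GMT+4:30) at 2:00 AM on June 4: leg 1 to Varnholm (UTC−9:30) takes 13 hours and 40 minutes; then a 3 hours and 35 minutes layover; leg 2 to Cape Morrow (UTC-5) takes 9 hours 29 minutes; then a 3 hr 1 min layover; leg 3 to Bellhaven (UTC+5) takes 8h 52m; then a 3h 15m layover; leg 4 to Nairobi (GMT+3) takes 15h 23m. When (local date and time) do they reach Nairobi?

9:45 AM on Jun 6

Convert departure to UTC: 2:00 AM − 4:30 = 9:30 PM UTC on Jun 3.
Add 13 hours and 40 minutes leg 1 → 11:10 AM UTC (Jun 4).
Add 3 hours and 35 minutes layover in Varnholm → 2:45 PM UTC.
Add 9 hours 29 minutes leg 2 → 12:14 AM UTC (Jun 5).
Add 3 hours 1 minute layover in Cape Morrow → 3:15 AM UTC.
Add 8 hours and 52 minutes leg 3 → 12:07 PM UTC.
Add 3 hours and 15 minutes layover in Bellhaven → 3:22 PM UTC.
Add 15 hours 23 minutes leg 4 → 6:45 AM UTC (Jun 6).
Nairobi is UTC+3:00, so local arrival = 6:45 AM + 3:00 = 9:45 AM on Jun 6.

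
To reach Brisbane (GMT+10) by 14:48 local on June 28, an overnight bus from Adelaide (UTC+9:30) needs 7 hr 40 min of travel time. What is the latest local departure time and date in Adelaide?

06:38 on June 28

Target arrival in UTC: 14:48 − 10:00 = 04:48 on Jun 28.
Subtract 7 hours 40 minutes → departure 21:08 UTC on Jun 27.
Adelaide is UTC+9:30: 21:08 + 9:30 = 06:38 on Jun 28.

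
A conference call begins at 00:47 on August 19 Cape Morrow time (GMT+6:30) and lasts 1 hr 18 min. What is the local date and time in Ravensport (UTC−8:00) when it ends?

Convert start to UTC: 00:47 − 6:30 = 18:17 UTC on Aug 18.
Add 1 hour 18 minutes duration → 19:35 UTC.
Ravensport is UTC−8:00, so local end time = 19:35 − 8:00 = 11:35 on Aug 18.

11:35 on Aug 18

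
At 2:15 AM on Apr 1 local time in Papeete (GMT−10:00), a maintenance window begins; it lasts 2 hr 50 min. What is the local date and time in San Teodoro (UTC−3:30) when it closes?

11:35 AM on April 1

Convert start to UTC: 2:15 AM + 10:00 = 12:15 PM UTC on Apr 1.
Add 2 hours and 50 minutes duration → 3:05 PM UTC.
San Teodoro is UTC−3:30, so local end time = 3:05 PM − 3:30 = 11:35 AM on Apr 1.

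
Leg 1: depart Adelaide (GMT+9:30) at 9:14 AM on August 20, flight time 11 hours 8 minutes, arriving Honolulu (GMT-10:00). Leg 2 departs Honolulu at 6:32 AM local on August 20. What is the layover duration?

Convert departure to UTC: 9:14 AM − 9:30 = 11:44 PM UTC on Aug 19.
Add 11 hours and 8 minutes flight time → 10:52 AM UTC (Aug 20).
Honolulu is UTC−10:00, so local arrival = 10:52 AM − 10:00 = 12:52 AM on Aug 20.
Layover = 6:32 AM − 12:52 AM = 5 hours 40 minutes.

5 hours 40 minutes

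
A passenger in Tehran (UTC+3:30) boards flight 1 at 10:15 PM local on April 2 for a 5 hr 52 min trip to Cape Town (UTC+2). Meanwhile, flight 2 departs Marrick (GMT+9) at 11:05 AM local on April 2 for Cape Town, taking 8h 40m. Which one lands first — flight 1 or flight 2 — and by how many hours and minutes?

Flight 1 in UTC: 10:15 PM − 3:30 = 6:45 PM on Apr 2.
+5 hours 52 minutes → arrive 12:37 AM UTC on Apr 3.
Flight 2 in UTC: 11:05 AM − 9:00 = 2:05 AM on Apr 2.
+8 hours and 40 minutes → arrive 10:45 AM UTC on Apr 2.
Flight 2 lands earlier by 13 hours 52 minutes.

the second, by 13 hours 52 minutes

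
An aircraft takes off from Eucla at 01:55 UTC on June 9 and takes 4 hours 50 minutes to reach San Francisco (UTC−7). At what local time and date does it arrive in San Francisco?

23:45 on Jun 8

Departure is given in UTC: 01:55 on Jun 9.
Add 4 hours 50 minutes → 06:45 UTC.
San Francisco is UTC−7:00: 06:45 − 7:00 = 23:45 on Jun 8.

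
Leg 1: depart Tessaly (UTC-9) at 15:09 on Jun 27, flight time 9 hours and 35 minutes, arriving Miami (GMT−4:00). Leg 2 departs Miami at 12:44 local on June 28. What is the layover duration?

7 hours

Convert departure to UTC: 15:09 + 9:00 = 00:09 UTC on Jun 28.
Add 9 hours 35 minutes flight time → 09:44 UTC.
Miami is UTC−4:00, so local arrival = 09:44 − 4:00 = 05:44 on Jun 28.
Layover = 12:44 − 05:44 = 7 hours.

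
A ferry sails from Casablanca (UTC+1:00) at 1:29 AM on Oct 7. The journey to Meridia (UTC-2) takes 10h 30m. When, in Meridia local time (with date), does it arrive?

8:59 AM on October 7

Convert departure to UTC: 1:29 AM − 1:00 = 12:29 AM UTC on Oct 7.
Add 10 hours and 30 minutes travel time → 10:59 AM UTC.
Meridia is UTC−2:00, so local arrival = 10:59 AM − 2:00 = 8:59 AM on Oct 7.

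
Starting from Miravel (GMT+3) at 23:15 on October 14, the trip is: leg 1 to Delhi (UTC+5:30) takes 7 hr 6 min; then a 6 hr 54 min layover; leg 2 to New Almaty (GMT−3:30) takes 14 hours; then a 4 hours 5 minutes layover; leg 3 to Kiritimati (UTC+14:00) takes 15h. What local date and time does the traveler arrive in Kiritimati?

Convert departure to UTC: 23:15 − 3:00 = 20:15 UTC on Oct 14.
Add 7 hours and 6 minutes leg 1 → 03:21 UTC (Oct 15).
Add 6 hours and 54 minutes layover in Delhi → 10:15 UTC.
Add 14 hours leg 2 → 00:15 UTC (Oct 16).
Add 4 hours 5 minutes layover in New Almaty → 04:20 UTC.
Add 15 hours leg 3 → 19:20 UTC.
Kiritimati is UTC+14:00, so local arrival = 19:20 + 14:00 = 09:20 on Oct 17.

09:20 on Oct 17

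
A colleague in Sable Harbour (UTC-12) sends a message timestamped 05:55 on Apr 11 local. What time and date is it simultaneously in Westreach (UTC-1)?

Westreach is 11:00 ahead of Sable Harbour.
Shift by the zone difference: 05:55 + 11:00 = 16:55 on Apr 11 in Westreach.

16:55 on April 11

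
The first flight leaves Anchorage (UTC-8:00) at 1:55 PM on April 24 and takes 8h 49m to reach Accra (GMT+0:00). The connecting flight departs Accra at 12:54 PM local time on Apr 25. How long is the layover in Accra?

6 hours 10 minutes

Convert departure to UTC: 1:55 PM + 8:00 = 9:55 PM UTC on Apr 24.
Add 8 hours 49 minutes flight time → 6:44 AM UTC (Apr 25).
Accra is UTC+0, so local arrival is the same: 6:44 AM on Apr 25.
Layover = 12:54 PM − 6:44 AM = 6 hours 10 minutes.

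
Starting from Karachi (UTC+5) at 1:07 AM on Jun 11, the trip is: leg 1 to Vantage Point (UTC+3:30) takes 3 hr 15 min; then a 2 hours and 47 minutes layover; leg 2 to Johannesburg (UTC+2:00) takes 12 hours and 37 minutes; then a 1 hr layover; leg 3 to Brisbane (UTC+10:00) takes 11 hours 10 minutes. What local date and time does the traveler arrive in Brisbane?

12:56 PM on June 12

Convert departure to UTC: 1:07 AM − 5:00 = 8:07 PM UTC on Jun 10.
Add 3 hours and 15 minutes leg 1 → 11:22 PM UTC.
Add 2 hours 47 minutes layover in Vantage Point → 2:09 AM UTC (Jun 11).
Add 12 hours and 37 minutes leg 2 → 2:46 PM UTC.
Add 1 hour layover in Johannesburg → 3:46 PM UTC.
Add 11 hours 10 minutes leg 3 → 2:56 AM UTC (Jun 12).
Brisbane is UTC+10:00, so local arrival = 2:56 AM + 10:00 = 12:56 PM on Jun 12.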